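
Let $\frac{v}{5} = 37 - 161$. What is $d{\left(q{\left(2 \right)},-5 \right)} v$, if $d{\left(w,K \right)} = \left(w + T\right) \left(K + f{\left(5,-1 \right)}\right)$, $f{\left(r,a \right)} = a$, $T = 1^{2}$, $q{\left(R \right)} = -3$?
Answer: $-7440$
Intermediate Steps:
$T = 1$
$d{\left(w,K \right)} = \left(1 + w\right) \left(-1 + K\right)$ ($d{\left(w,K \right)} = \left(w + 1\right) \left(K - 1\right) = \left(1 + w\right) \left(-1 + K\right)$)
$v = -620$ ($v = 5 \left(37 - 161\right) = 5 \left(-124\right) = -620$)
$d{\left(q{\left(2 \right)},-5 \right)} v = \left(-1 - 5 - -3 - -15\right) \left(-620\right) = \left(-1 - 5 + 3 + 15\right) \left(-620\right) = 12 \left(-620\right) = -7440$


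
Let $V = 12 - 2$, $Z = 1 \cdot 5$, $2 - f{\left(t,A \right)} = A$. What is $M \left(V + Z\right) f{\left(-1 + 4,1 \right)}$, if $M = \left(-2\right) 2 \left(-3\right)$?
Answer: $180$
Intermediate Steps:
$f{\left(t,A \right)} = 2 - A$
$M = 12$ ($M = \left(-4\right) \left(-3\right) = 12$)
$Z = 5$
$V = 10$ ($V = 12 - 2 = 10$)
$M \left(V + Z\right) f{\left(-1 + 4,1 \right)} = 12 \left(10 + 5\right) \left(2 - 1\right) = 12 \cdot 15 \left(2 - 1\right) = 180 \cdot 1 = 180$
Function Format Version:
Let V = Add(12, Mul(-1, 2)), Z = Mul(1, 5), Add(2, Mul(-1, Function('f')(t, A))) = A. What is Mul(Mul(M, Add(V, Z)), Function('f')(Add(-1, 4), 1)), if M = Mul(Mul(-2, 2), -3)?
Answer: 180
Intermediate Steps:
Function('f')(t, A) = Add(2, Mul(-1, A))
M = 12 (M = Mul(-4, -3) = 12)
Z = 5
V = 10 (V = Add(12, -2) = 10)
Mul(Mul(M, Add(V, Z)), Function('f')(Add(-1, 4), 1)) = Mul(Mul(12, Add(10, 5)), Add(2, Mul(-1, 1))) = Mul(Mul(12, 15), Add(2, -1)) = Mul(180, 1) = 180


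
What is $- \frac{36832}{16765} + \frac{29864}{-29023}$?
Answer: $- \frac{1569645096}{486570595} \approx -3.2259$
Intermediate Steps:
$- \frac{36832}{16765} + \frac{29864}{-29023} = \left(-36832\right) \frac{1}{16765} + 29864 \left(- \frac{1}{29023}\right) = - \frac{36832}{16765} - \frac{29864}{29023} = - \frac{1569645096}{486570595}$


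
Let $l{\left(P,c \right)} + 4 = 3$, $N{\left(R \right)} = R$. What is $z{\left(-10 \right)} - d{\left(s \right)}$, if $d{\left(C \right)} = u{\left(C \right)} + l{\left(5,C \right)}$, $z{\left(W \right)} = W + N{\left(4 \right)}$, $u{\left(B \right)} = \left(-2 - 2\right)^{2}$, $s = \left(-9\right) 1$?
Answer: $-21$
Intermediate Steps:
$s = -9$
$u{\left(B \right)} = 16$ ($u{\left(B \right)} = \left(-4\right)^{2} = 16$)
$l{\left(P,c \right)} = -1$ ($l{\left(P,c \right)} = -4 + 3 = -1$)
$z{\left(W \right)} = 4 + W$ ($z{\left(W \right)} = W + 4 = 4 + W$)
$d{\left(C \right)} = 15$ ($d{\left(C \right)} = 16 - 1 = 15$)
$z{\left(-10 \right)} - d{\left(s \right)} = \left(4 - 10\right) - 15 = -6 - 15 = -21$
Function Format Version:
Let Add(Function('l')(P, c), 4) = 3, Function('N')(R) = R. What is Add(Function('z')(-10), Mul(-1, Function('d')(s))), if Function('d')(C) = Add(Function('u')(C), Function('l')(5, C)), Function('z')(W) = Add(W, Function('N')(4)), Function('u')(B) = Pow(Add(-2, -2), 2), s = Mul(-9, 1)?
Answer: -21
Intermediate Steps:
s = -9
Function('u')(B) = 16 (Function('u')(B) = Pow(-4, 2) = 16)
Function('l')(P, c) = -1 (Function('l')(P, c) = Add(-4, 3) = -1)
Function('z')(W) = Add(4, W) (Function('z')(W) = Add(W, 4) = Add(4, W))
Function('d')(C) = 15 (Function('d')(C) = Add(16, -1) = 15)
Add(Function('z')(-10), Mul(-1, Function('d')(s))) = Add(Add(4, -10), Mul(-1, 15)) = Add(-6, -15) = -21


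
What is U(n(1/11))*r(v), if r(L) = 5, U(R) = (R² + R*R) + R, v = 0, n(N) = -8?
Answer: 600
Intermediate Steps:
U(R) = R + 2*R² (U(R) = (R² + R²) + R = 2*R² + R = R + 2*R²)
U(n(1/11))*r(v) = -8*(1 + 2*(-8))*5 = -8*(1 - 16)*5 = -8*(-15)*5 = 120*5 = 600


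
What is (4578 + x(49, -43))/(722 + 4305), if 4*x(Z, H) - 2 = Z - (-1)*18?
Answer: 1671/1828 ≈ 0.91411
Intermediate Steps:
x(Z, H) = 5 + Z/4 (x(Z, H) = ½ + (Z - (-1)*18)/4 = ½ + (Z - 1*(-18))/4 = ½ + (Z + 18)/4 = ½ + (18 + Z)/4 = ½ + (9/2 + Z/4) = 5 + Z/4)
(4578 + x(49, -43))/(722 + 4305) = (4578 + (5 + (¼)*49))/(722 + 4305) = (4578 + (5 + 49/4))/5027 = (4578 + 69/4)*(1/5027) = (18381/4)*(1/5027) = 1671/1828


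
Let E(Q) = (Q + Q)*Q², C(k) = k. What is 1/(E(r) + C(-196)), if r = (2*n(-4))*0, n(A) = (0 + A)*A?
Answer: -1/196 ≈ -0.0051020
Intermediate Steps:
n(A) = A² (n(A) = A*A = A²)
r = 0 (r = (2*(-4)²)*0 = (2*16)*0 = 32*0 = 0)
E(Q) = 2*Q³ (E(Q) = (2*Q)*Q² = 2*Q³)
1/(E(r) + C(-196)) = 1/(2*0³ - 196) = 1/(2*0 - 196) = 1/(0 - 196) = 1/(-196) = -1/196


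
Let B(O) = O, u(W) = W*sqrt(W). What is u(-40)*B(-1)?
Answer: 80*I*sqrt(10) ≈ 252.98*I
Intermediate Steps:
u(W) = W**(3/2)
u(-40)*B(-1) = (-40)**(3/2)*(-1) = -80*I*sqrt(10)*(-1) = 80*I*sqrt(10)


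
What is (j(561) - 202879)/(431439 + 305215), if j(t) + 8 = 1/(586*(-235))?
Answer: -27939568771/101444622340 ≈ -0.27542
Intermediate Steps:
j(t) = -1101681/137710 (j(t) = -8 + 1/(586*(-235)) = -8 + (1/586)*(-1/235) = -8 - 1/137710 = -1101681/137710)
(j(561) - 202879)/(431439 + 305215) = (-1101681/137710 - 202879)/(431439 + 305215) = -27939568771/137710/736654 = -27939568771/137710*1/736654 = -27939568771/101444622340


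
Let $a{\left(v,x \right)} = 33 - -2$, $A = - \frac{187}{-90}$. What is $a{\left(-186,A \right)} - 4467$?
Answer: $-4432$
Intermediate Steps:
$A = \frac{187}{90}$ ($A = \left(-187\right) \left(- \frac{1}{90}\right) = \frac{187}{90} \approx 2.0778$)
$a{\left(v,x \right)} = 35$ ($a{\left(v,x \right)} = 33 + 2 = 35$)
$a{\left(-186,A \right)} - 4467 = 35 - 4467 = -4432$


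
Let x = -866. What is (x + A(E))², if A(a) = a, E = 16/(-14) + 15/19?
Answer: 13276800625/17689 ≈ 7.5057e+5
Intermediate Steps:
E = -47/133 (E = 16*(-1/14) + 15*(1/19) = -8/7 + 15/19 = -47/133 ≈ -0.35338)
(x + A(E))² = (-866 - 47/133)² = (-115225/133)² = 13276800625/17689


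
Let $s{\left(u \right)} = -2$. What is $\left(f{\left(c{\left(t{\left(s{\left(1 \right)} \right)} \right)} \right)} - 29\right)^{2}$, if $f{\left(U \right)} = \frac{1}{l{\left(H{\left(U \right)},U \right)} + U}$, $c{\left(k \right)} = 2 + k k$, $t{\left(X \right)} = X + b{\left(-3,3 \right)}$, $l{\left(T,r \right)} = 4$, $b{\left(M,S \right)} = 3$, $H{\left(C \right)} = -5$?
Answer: $\frac{40804}{49} \approx 832.73$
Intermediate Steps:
$t{\left(X \right)} = 3 + X$ ($t{\left(X \right)} = X + 3 = 3 + X$)
$c{\left(k \right)} = 2 + k^{2}$
$f{\left(U \right)} = \frac{1}{4 + U}$
$\left(f{\left(c{\left(t{\left(s{\left(1 \right)} \right)} \right)} \right)} - 29\right)^{2} = \left(\frac{1}{4 + \left(2 + \left(3 - 2\right)^{2}\right)} - 29\right)^{2} = \left(\frac{1}{4 + \left(2 + 1^{2}\right)} - 29\right)^{2} = \left(\frac{1}{4 + \left(2 + 1\right)} - 29\right)^{2} = \left(\frac{1}{4 + 3} - 29\right)^{2} = \left(\frac{1}{7} - 29\right)^{2} = \left(- \frac{202}{7}\right)^{2} = \frac{40804}{49}$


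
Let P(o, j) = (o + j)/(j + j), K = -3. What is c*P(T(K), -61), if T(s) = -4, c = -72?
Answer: -2340/61 ≈ -38.361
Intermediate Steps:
P(o, j) = (j + o)/(2*j) (P(o, j) = (j + o)/((2*j)) = (j + o)*(1/(2*j)) = (j + o)/(2*j))
c*P(T(K), -61) = -36*(-61 - 4)/(-61) = -36*(-1)*(-65)/61 = -72*65/122 = -2340/61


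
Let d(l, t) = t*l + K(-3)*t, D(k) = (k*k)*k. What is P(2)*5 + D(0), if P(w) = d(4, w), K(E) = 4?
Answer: 80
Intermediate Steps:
D(k) = k**3 (D(k) = k**2*k = k**3)
d(l, t) = 4*t + l*t (d(l, t) = t*l + 4*t = l*t + 4*t = 4*t + l*t)
P(w) = 8*w (P(w) = w*(4 + 4) = w*8 = 8*w)
P(2)*5 + D(0) = (8*2)*5 + 0**3 = 16*5 + 0 = 80 + 0 = 80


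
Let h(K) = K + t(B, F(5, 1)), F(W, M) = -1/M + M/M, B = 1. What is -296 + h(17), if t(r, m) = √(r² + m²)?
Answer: -278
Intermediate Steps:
F(W, M) = 1 - 1/M (F(W, M) = -1/M + 1 = 1 - 1/M)
t(r, m) = √(m² + r²)
h(K) = 1 + K (h(K) = K + √(((-1 + 1)/1)² + 1²) = K + √((1*0)² + 1) = K + √(0² + 1) = K + √(0 + 1) = K + √1 = K + 1 = 1 + K)
-296 + h(17) = -296 + (1 + 17) = -296 + 18 = -278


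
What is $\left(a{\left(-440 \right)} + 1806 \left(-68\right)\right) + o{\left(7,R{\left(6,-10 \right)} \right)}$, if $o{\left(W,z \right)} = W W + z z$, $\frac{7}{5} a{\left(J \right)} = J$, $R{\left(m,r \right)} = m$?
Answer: $- \frac{861261}{7} \approx -1.2304 \cdot 10^{5}$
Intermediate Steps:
$a{\left(J \right)} = \frac{5 J}{7}$
$o{\left(W,z \right)} = W^{2} + z^{2}$
$\left(a{\left(-440 \right)} + 1806 \left(-68\right)\right) + o{\left(7,R{\left(6,-10 \right)} \right)} = \left(\frac{5}{7} \left(-440\right) + 1806 \left(-68\right)\right) + \left(7^{2} + 6^{2}\right) = \left(- \frac{2200}{7} - 122808\right) + \left(49 + 36\right) = - \frac{861856}{7} + 85 = - \frac{861261}{7}$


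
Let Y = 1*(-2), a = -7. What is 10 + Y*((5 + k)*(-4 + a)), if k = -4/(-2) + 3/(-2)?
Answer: 131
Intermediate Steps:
Y = -2
k = ½ (k = -4*(-½) + 3*(-½) = 2 - 3/2 = ½ ≈ 0.50000)
10 + Y*((5 + k)*(-4 + a)) = 10 - 2*(5 + ½)*(-4 - 7) = 10 - 11*(-11) = 10 - 2*(-121/2) = 10 + 121 = 131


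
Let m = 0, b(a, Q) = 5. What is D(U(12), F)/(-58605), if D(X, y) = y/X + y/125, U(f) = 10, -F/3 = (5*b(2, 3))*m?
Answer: 0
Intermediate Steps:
F = 0 (F = -3*5*5*0 = -75*0 = -3*0 = 0)
D(X, y) = y/125 + y/X (D(X, y) = y/X + y*(1/125) = y/X + y/125 = y/125 + y/X)
D(U(12), F)/(-58605) = ((1/125)*0 + 0/10)/(-58605) = (0 + 0*(1/10))*(-1/58605) = (0 + 0)*(-1/58605) = 0*(-1/58605) = 0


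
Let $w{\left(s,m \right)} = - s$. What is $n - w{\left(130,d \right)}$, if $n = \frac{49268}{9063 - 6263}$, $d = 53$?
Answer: $\frac{103317}{700} \approx 147.6$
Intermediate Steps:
$n = \frac{12317}{700}$ ($n = \frac{49268}{2800} = 49268 \cdot \frac{1}{2800} = \frac{12317}{700} \approx 17.596$)
$n - w{\left(130,d \right)} = \frac{12317}{700} - \left(-1\right) 130 = \frac{12317}{700} - -130 = \frac{12317}{700} + 130 = \frac{103317}{700}$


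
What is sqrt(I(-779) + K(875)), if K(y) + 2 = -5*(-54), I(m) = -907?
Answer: 3*I*sqrt(71) ≈ 25.278*I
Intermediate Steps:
K(y) = 268 (K(y) = -2 - 5*(-54) = -2 + 270 = 268)
sqrt(I(-779) + K(875)) = sqrt(-907 + 268) = sqrt(-639) = 3*I*sqrt(71)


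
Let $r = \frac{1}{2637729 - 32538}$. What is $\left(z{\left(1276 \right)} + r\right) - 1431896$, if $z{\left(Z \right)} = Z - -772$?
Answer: $- \frac{3725027140967}{2605191} \approx -1.4298 \cdot 10^{6}$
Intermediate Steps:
$z{\left(Z \right)} = 772 + Z$ ($z{\left(Z \right)} = Z + 772 = 772 + Z$)
$r = \frac{1}{2605191} \approx 3.8385 \cdot 10^{-7}$
$\left(z{\left(1276 \right)} + r\right) - 1431896 = \left(\left(772 + 1276\right) + \frac{1}{2605191}\right) - 1431896 = \left(2048 + \frac{1}{2605191}\right) - 1431896 = \frac{5335431169}{2605191} - 1431896 = - \frac{3725027140967}{2605191}$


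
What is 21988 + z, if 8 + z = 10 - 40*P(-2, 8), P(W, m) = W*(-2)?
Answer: 21830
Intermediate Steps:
P(W, m) = -2*W
z = -158 (z = -8 + (10 - (-80)*(-2)) = -8 + (10 - 40*4) = -8 + (10 - 160) = -8 - 150 = -158)
21988 + z = 21988 - 158 = 21830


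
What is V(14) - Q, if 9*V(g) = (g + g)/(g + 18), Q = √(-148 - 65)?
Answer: 7/72 - I*√213 ≈ 0.097222 - 14.595*I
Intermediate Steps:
Q = I*√213 (Q = √(-213) = I*√213 ≈ 14.595*I)
V(g) = 2*g/(9*(18 + g)) (V(g) = ((g + g)/(g + 18))/9 = ((2*g)/(18 + g))/9 = (2*g/(18 + g))/9 = 2*g/(9*(18 + g)))
V(14) - Q = (2/9)*14/(18 + 14) - I*√213 = (2/9)*14/32 - I*√213 = (2/9)*14*(1/32) - I*√213 = 7/72 - I*√213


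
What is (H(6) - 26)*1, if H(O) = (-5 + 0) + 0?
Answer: -31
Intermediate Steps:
H(O) = -5 (H(O) = -5 + 0 = -5)
(H(6) - 26)*1 = (-5 - 26)*1 = -31*1 = -31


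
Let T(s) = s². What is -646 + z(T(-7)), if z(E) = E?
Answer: -597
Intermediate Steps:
-646 + z(T(-7)) = -646 + (-7)² = -646 + 49 = -597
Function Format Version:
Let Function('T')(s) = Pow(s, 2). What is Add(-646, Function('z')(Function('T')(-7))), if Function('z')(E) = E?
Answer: -597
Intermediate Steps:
Add(-646, Function('z')(Function('T')(-7))) = Add(-646, Pow(-7, 2)) = Add(-646, 49) = -597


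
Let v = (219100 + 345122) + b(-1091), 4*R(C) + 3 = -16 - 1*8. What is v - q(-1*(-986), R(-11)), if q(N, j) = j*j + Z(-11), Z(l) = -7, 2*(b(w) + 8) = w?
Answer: 9018079/16 ≈ 5.6363e+5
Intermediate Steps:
b(w) = -8 + w/2
R(C) = -27/4 (R(C) = -¾ + (-16 - 1*8)/4 = -¾ + (-16 - 8)/4 = -¾ + (¼)*(-24) = -¾ - 6 = -27/4)
q(N, j) = -7 + j² (q(N, j) = j*j - 7 = j² - 7 = -7 + j²)
v = 1127337/2 (v = (219100 + 345122) + (-8 + (½)*(-1091)) = 564222 + (-8 - 1091/2) = 564222 - 1107/2 = 1127337/2 ≈ 5.6367e+5)
v - q(-1*(-986), R(-11)) = 1127337/2 - (-7 + (-27/4)²) = 1127337/2 - (-7 + 729/16) = 1127337/2 - 1*617/16 = 1127337/2 - 617/16 = 9018079/16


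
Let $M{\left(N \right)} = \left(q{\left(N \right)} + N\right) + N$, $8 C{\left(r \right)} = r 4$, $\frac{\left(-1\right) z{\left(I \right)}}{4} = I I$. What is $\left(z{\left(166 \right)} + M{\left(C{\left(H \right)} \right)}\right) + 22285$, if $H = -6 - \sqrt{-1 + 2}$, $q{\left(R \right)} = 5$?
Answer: $-87941$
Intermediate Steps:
$z{\left(I \right)} = - 4 I^{2}$ ($z{\left(I \right)} = - 4 I I = - 4 I^{2}$)
$H = -7$ ($H = -6 - \sqrt{1} = -6 - 1 = -7$)
$C{\left(r \right)} = \frac{r}{2}$ ($C{\left(r \right)} = \frac{r 4}{8} = \frac{4 r}{8} = \frac{r}{2}$)
$M{\left(N \right)} = 5 + 2 N$ ($M{\left(N \right)} = \left(5 + N\right) + N = 5 + 2 N$)
$\left(z{\left(166 \right)} + M{\left(C{\left(H \right)} \right)}\right) + 22285 = \left(- 4 \cdot 166^{2} + \left(5 + 2 \cdot \frac{1}{2} \left(-7\right)\right)\right) + 22285 = \left(\left(-4\right) 27556 + \left(5 + 2 \left(- \frac{7}{2}\right)\right)\right) + 22285 = \left(-110224 + \left(5 - 7\right)\right) + 22285 = \left(-110224 - 2\right) + 22285 = -110226 + 22285 = -87941$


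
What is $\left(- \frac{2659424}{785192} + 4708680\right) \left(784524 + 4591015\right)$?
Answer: $\frac{2484315567169080788}{98149} \approx 2.5312 \cdot 10^{13}$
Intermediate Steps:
$\left(- \frac{2659424}{785192} + 4708680\right) \left(784524 + 4591015\right) = \left(\left(-2659424\right) \frac{1}{785192} + 4708680\right) 5375539 = \left(- \frac{332428}{98149} + 4708680\right) 5375539 = \frac{462151900892}{98149} \cdot 5375539 = \frac{2484315567169080788}{98149}$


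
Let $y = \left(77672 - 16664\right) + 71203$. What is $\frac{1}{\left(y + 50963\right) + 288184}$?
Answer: $\frac{1}{471358} \approx 2.1215 \cdot 10^{-6}$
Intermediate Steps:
$y = 132211$ ($y = 61008 + 71203 = 132211$)
$\frac{1}{\left(y + 50963\right) + 288184} = \frac{1}{\left(132211 + 50963\right) + 288184} = \frac{1}{183174 + 288184} = \frac{1}{471358}$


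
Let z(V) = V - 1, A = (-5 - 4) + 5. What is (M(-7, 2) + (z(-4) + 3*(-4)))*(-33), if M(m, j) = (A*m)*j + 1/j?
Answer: -2607/2 ≈ -1303.5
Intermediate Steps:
A = -4 (A = -9 + 5 = -4)
z(V) = -1 + V
M(m, j) = 1/j - 4*j*m (M(m, j) = (-4*m)*j + 1/j = -4*j*m + 1/j = 1/j - 4*j*m)
(M(-7, 2) + (z(-4) + 3*(-4)))*(-33) = ((1/2 - 4*2*(-7)) + ((-1 - 4) + 3*(-4)))*(-33) = ((½ + 56) + (-5 - 12))*(-33) = (113/2 - 17)*(-33) = (79/2)*(-33) = -2607/2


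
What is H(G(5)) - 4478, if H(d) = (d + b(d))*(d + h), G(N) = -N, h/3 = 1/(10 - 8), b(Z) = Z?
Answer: -4443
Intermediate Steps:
h = 3/2 (h = 3/(10 - 8) = 3/2 ≈ 1.5000)
H(d) = 2*d*(3/2 + d) (H(d) = (d + d)*(d + 3/2) = (2*d)*(3/2 + d) = 2*d*(3/2 + d))
H(G(5)) - 4478 = (-1*5)*(3 + 2*(-1*5)) - 4478 = -5*(3 + 2*(-5)) - 4478 = -5*(3 - 10) - 4478 = -5*(-7) - 4478 = 35 - 4478 = -4443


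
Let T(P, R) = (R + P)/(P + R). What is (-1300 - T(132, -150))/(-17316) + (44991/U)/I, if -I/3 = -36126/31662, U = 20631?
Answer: 484958245/680905524 ≈ 0.71222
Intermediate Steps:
T(P, R) = 1 (T(P, R) = (P + R)/(P + R) = 1)
I = 6021/1759 (I = -(-108378)/31662 = -3*(-2007/1759) = 6021/1759 ≈ 3.4230)
(-1300 - T(132, -150))/(-17316) + (44991/U)/I = (-1300 - 1*1)/(-17316) + (44991/20631)/(6021/1759) = (-1300 - 1)*(-1/17316) + (44991*(1/20631))*(1759/6021) = -1301*(-1/17316) + (14997/6877)*(1759/6021) = 1301/17316 + 8793241/13802139 = 484958245/680905524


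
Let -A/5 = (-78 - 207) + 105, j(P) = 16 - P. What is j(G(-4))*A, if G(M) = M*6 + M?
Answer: 39600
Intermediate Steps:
G(M) = 7*M (G(M) = 6*M + M = 7*M)
A = 900 (A = -5*((-78 - 207) + 105) = -5*(-285 + 105) = -5*(-180) = 900)
j(G(-4))*A = (16 - 7*(-4))*900 = (16 - 1*(-28))*900 = (16 + 28)*900 = 44*900 = 39600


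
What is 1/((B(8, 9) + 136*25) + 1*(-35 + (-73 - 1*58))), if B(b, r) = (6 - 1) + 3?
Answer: 1/3242 ≈ 0.00030845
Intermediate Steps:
B(b, r) = 8 (B(b, r) = 5 + 3 = 8)
1/((B(8, 9) + 136*25) + 1*(-35 + (-73 - 1*58))) = 1/((8 + 136*25) + 1*(-35 + (-73 - 1*58))) = 1/((8 + 3400) + 1*(-35 + (-73 - 58))) = 1/(3408 + 1*(-35 - 131)) = 1/(3408 + 1*(-166)) = 1/(3408 - 166) = 1/3242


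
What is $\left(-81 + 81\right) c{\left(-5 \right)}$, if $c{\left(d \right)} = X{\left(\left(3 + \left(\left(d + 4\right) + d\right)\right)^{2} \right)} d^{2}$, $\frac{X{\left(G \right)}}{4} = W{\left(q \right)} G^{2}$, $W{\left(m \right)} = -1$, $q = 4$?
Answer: $0$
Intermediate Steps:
$X{\left(G \right)} = - 4 G^{2}$ ($X{\left(G \right)} = 4 \left(- G^{2}\right) = - 4 G^{2}$)
$c{\left(d \right)} = - 4 d^{2} \left(7 + 2 d\right)^{4}$ ($c{\left(d \right)} = - 4 \left(\left(3 + \left(\left(d + 4\right) + d\right)\right)^{2}\right)^{2} d^{2} = - 4 \left(\left(3 + \left(\left(4 + d\right) + d\right)\right)^{2}\right)^{2} d^{2} = - 4 \left(\left(3 + \left(4 + 2 d\right)\right)^{2}\right)^{2} d^{2} = - 4 \left(\left(7 + 2 d\right)^{2}\right)^{2} d^{2} = - 4 \left(7 + 2 d\right)^{4} d^{2} = - 4 d^{2} \left(7 + 2 d\right)^{4}$)
$\left(-81 + 81\right) c{\left(-5 \right)} = \left(-81 + 81\right) \left(- 4 \left(-5\right)^{2} \left(7 + 2 \left(-5\right)\right)^{4}\right) = 0 \left(\left(-4\right) 25 \left(7 - 10\right)^{4}\right) = 0 \left(\left(-4\right) 25 \left(-3\right)^{4}\right) = 0 \left(\left(-4\right) 25 \cdot 81\right) = 0 \left(-8100\right) = 0$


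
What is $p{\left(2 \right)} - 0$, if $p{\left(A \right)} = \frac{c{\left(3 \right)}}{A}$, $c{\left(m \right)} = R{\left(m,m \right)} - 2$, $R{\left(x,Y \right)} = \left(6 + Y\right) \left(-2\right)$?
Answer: $-10$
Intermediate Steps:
$R{\left(x,Y \right)} = -12 - 2 Y$
$c{\left(m \right)} = -14 - 2 m$ ($c{\left(m \right)} = \left(-12 - 2 m\right) - 2 = -14 - 2 m$)
$p{\left(A \right)} = - \frac{20}{A}$ ($p{\left(A \right)} = \frac{-14 - 6}{A} = - \frac{20}{A}$)
$p{\left(2 \right)} - 0 = - \frac{20}{2} - 0 = \left(-20\right) \frac{1}{2} + 0 = -10 + 0 = -10$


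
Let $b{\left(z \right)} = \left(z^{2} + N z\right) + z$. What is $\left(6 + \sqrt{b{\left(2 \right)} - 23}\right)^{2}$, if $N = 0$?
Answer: $\left(6 + i \sqrt{17}\right)^{2} \approx 19.0 + 49.477 i$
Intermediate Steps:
$b{\left(z \right)} = z + z^{2}$ ($b{\left(z \right)} = \left(z^{2} + 0 z\right) + z = \left(z^{2} + 0\right) + z = z^{2} + z = z + z^{2}$)
$\left(6 + \sqrt{b{\left(2 \right)} - 23}\right)^{2} = \left(6 + \sqrt{2 \left(1 + 2\right) - 23}\right)^{2} = \left(6 + \sqrt{2 \cdot 3 - 23}\right)^{2} = \left(6 + \sqrt{6 - 23}\right)^{2} = \left(6 + \sqrt{-17}\right)^{2} = \left(6 + i \sqrt{17}\right)^{2}$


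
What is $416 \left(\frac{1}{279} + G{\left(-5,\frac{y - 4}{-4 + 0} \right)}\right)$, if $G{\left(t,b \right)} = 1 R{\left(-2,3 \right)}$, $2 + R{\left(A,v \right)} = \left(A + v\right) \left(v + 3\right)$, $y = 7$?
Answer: $\frac{464672}{279} \approx 1665.5$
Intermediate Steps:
$R{\left(A,v \right)} = -2 + \left(3 + v\right) \left(A + v\right)$ ($R{\left(A,v \right)} = -2 + \left(A + v\right) \left(v + 3\right) = -2 + \left(A + v\right) \left(3 + v\right) = -2 + \left(3 + v\right) \left(A + v\right)$)
$G{\left(t,b \right)} = 4$ ($G{\left(t,b \right)} = 1 \left(-2 + 3^{2} + 3 \left(-2\right) + 3 \cdot 3 - 6\right) = 1 \left(-2 + 9 - 6 + 9 - 6\right) = 1 \cdot 4 = 4$)
$416 \left(\frac{1}{279} + G{\left(-5,\frac{y - 4}{-4 + 0} \right)}\right) = 416 \left(\frac{1}{279} + 4\right) = 416 \cdot \frac{1117}{279} = \frac{464672}{279}$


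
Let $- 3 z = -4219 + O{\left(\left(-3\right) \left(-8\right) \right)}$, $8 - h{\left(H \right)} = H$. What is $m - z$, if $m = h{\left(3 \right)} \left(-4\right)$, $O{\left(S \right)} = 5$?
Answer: $- \frac{4274}{3} \approx -1424.7$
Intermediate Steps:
$h{\left(H \right)} = 8 - H$
$z = \frac{4214}{3}$ ($z = - \frac{-4219 + 5}{3} = \left(- \frac{1}{3}\right) \left(-4214\right) = \frac{4214}{3} \approx 1404.7$)
$m = -20$ ($m = \left(8 - 3\right) \left(-4\right) = 5 \left(-4\right) = -20$)
$m - z = -20 - \frac{4214}{3} = - \frac{4274}{3}$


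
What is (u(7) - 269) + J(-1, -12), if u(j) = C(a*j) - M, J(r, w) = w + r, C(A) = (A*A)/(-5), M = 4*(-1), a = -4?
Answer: -2174/5 ≈ -434.80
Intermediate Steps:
M = -4
C(A) = -A²/5 (C(A) = A²*(-⅕) = -A²/5)
J(r, w) = r + w
u(j) = 4 - 16*j²/5 (u(j) = -16*j²/5 - 1*(-4) = -16*j²/5 + 4 = 4 - 16*j²/5)
(u(7) - 269) + J(-1, -12) = ((4 - 16/5*7²) - 269) + (-1 - 12) = ((4 - 16/5*49) - 269) - 13 = ((4 - 784/5) - 269) - 13 = (-764/5 - 269) - 13 = -2109/5 - 13 = -2174/5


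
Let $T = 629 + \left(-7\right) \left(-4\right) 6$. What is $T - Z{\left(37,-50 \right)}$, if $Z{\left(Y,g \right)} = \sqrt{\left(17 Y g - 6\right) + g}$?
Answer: $797 - i \sqrt{31506} \approx 797.0 - 177.5 i$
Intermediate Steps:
$Z{\left(Y,g \right)} = \sqrt{-6 + g + 17 Y g}$ ($Z{\left(Y,g \right)} = \sqrt{\left(17 Y g - 6\right) + g} = \sqrt{\left(-6 + 17 Y g\right) + g} = \sqrt{-6 + g + 17 Y g}$)
$T = 797$ ($T = 629 + 28 \cdot 6 = 629 + 168 = 797$)
$T - Z{\left(37,-50 \right)} = 797 - \sqrt{-6 - 50 + 17 \cdot 37 \left(-50\right)} = 797 - \sqrt{-6 - 50 - 31450} = 797 - \sqrt{-31506} = 797 - i \sqrt{31506}$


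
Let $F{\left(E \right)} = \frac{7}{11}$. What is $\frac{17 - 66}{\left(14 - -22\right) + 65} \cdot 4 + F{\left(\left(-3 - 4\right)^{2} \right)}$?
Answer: $- \frac{1449}{1111} \approx -1.3042$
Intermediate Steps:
$F{\left(E \right)} = \frac{7}{11}$ ($F{\left(E \right)} = 7 \cdot \frac{1}{11} = \frac{7}{11}$)
$\frac{17 - 66}{\left(14 - -22\right) + 65} \cdot 4 + F{\left(\left(-3 - 4\right)^{2} \right)} = \frac{17 - 66}{\left(14 - -22\right) + 65} \cdot 4 + \frac{7}{11} = - \frac{49}{\left(14 + 22\right) + 65} \cdot 4 + \frac{7}{11} = - \frac{49}{36 + 65} \cdot 4 + \frac{7}{11} = - \frac{49}{101} \cdot 4 + \frac{7}{11} = \left(-49\right) \frac{1}{101} \cdot 4 + \frac{7}{11} = \left(- \frac{49}{101}\right) 4 + \frac{7}{11} = - \frac{196}{101} + \frac{7}{11} = - \frac{1449}{1111}$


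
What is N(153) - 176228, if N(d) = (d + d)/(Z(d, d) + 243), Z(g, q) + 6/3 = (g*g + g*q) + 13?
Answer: -4147702055/23536 ≈ -1.7623e+5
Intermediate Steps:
Z(g, q) = 11 + g**2 + g*q (Z(g, q) = -2 + ((g*g + g*q) + 13) = -2 + ((g**2 + g*q) + 13) = -2 + (13 + g**2 + g*q) = 11 + g**2 + g*q)
N(d) = 2*d/(254 + 2*d**2) (N(d) = (d + d)/((11 + d**2 + d*d) + 243) = (2*d)/((11 + d**2 + d**2) + 243) = (2*d)/((11 + 2*d**2) + 243) = (2*d)/(254 + 2*d**2) = 2*d/(254 + 2*d**2))
N(153) - 176228 = 153/(127 + 153**2) - 176228 = 153/(127 + 23409) - 176228 = 153/23536 - 176228 = -4147702055/23536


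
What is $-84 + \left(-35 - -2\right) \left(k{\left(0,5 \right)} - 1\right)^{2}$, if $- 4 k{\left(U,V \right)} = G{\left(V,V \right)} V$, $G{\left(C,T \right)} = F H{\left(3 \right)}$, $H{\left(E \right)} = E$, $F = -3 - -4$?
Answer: $- \frac{13257}{16} \approx -828.56$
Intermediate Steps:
$F = 1$ ($F = -3 + 4 = 1$)
$G{\left(C,T \right)} = 3$ ($G{\left(C,T \right)} = 1 \cdot 3 = 3$)
$k{\left(U,V \right)} = - \frac{3 V}{4}$
$-84 + \left(-35 - -2\right) \left(k{\left(0,5 \right)} - 1\right)^{2} = -84 + \left(-35 - -2\right) \left(\left(- \frac{3}{4}\right) 5 - 1\right)^{2} = -84 + \left(-35 + 2\right) \left(- \frac{15}{4} - 1\right)^{2} = -84 - 33 \left(- \frac{19}{4}\right)^{2} = -84 - \frac{11913}{16} = - \frac{13257}{16}$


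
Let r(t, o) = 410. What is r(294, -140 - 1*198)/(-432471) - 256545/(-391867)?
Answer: 110787607225/169471113357 ≈ 0.65373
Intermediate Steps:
r(294, -140 - 1*198)/(-432471) - 256545/(-391867) = 410/(-432471) - 256545/(-391867) = 410*(-1/432471) - 256545*(-1/391867) = -410/432471 + 256545/391867 = 110787607225/169471113357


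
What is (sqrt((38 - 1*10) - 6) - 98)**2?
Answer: (98 - sqrt(22))**2 ≈ 8706.7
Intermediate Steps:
(sqrt((38 - 1*10) - 6) - 98)**2 = (sqrt((38 - 10) - 6) - 98)**2 = (sqrt(28 - 6) - 98)**2 = (sqrt(22) - 98)**2 = (-98 + sqrt(22))**2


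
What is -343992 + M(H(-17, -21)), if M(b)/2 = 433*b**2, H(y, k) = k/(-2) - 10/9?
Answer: -43359791/162 ≈ -2.6765e+5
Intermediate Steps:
H(y, k) = -10/9 - k/2 (H(y, k) = k*(-1/2) - 10*1/9 = -k/2 - 10/9 = -10/9 - k/2)
M(b) = 866*b**2 (M(b) = 2*(433*b**2) = 866*b**2)
-343992 + M(H(-17, -21)) = -343992 + 866*(-10/9 - 1/2*(-21))**2 = -343992 + 866*(-10/9 + 21/2)**2 = -343992 + 866*(169/18)**2 = -343992 + 866*(28561/324) = -343992 + 12366913/162 = -43359791/162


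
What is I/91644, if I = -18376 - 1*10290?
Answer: -14333/45822 ≈ -0.31280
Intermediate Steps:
I = -28666 (I = -18376 - 10290 = -28666)
I/91644 = -28666/91644 = -28666*1/91644 = -14333/45822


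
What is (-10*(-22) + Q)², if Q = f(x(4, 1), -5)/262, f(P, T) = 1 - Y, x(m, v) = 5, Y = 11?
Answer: 830304225/17161 ≈ 48383.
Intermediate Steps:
f(P, T) = -10 (f(P, T) = 1 - 1*11 = 1 - 11 = -10)
Q = -5/131 (Q = -10/262 = -10*1/262 = -5/131 ≈ -0.038168)
(-10*(-22) + Q)² = (-10*(-22) - 5/131)² = (220 - 5/131)² = (28815/131)² = 830304225/17161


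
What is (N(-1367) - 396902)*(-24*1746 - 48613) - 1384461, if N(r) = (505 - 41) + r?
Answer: 36006730724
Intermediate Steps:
N(r) = 464 + r
(N(-1367) - 396902)*(-24*1746 - 48613) - 1384461 = ((464 - 1367) - 396902)*(-24*1746 - 48613) - 1384461 = (-903 - 396902)*(-41904 - 48613) - 1384461 = -397805*(-90517) - 1384461 = 36008115185 - 1384461 = 36006730724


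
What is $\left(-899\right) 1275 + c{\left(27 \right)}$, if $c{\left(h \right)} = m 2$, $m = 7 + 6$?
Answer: $-1146199$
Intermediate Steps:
$m = 13$
$c{\left(h \right)} = 26$ ($c{\left(h \right)} = 13 \cdot 2 = 26$)
$\left(-899\right) 1275 + c{\left(27 \right)} = \left(-899\right) 1275 + 26 = -1146225 + 26 = -1146199$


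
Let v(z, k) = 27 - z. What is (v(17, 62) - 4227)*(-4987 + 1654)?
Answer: 14055261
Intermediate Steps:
(v(17, 62) - 4227)*(-4987 + 1654) = ((27 - 1*17) - 4227)*(-4987 + 1654) = ((27 - 17) - 4227)*(-3333) = (10 - 4227)*(-3333) = -4217*(-3333) = 14055261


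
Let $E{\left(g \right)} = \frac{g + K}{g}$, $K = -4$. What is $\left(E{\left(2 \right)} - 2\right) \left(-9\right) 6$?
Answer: $162$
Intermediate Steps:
$E{\left(g \right)} = \frac{-4 + g}{g}$ ($E{\left(g \right)} = \frac{g - 4}{g} = \frac{-4 + g}{g}$)
$\left(E{\left(2 \right)} - 2\right) \left(-9\right) 6 = \left(\frac{-4 + 2}{2} - 2\right) \left(-9\right) 6 = \left(\frac{1}{2} \left(-2\right) - 2\right) \left(-9\right) 6 = \left(-1 - 2\right) \left(-9\right) 6 = \left(-3\right) \left(-9\right) 6 = 27 \cdot 6 = 162$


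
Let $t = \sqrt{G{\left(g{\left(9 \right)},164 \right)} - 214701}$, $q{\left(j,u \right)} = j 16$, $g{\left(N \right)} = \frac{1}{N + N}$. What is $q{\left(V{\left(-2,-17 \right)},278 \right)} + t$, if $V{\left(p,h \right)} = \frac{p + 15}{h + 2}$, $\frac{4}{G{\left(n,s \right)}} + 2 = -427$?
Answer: $- \frac{208}{15} + \frac{i \sqrt{39513788457}}{429} \approx -13.867 + 463.36 i$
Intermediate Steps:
$g{\left(N \right)} = \frac{1}{2 N}$
$G{\left(n,s \right)} = - \frac{4}{429}$ ($G{\left(n,s \right)} = \frac{4}{-2 - 427} = \frac{4}{-429} = 4 \left(- \frac{1}{429}\right) = - \frac{4}{429}$)
$V{\left(p,h \right)} = \frac{15 + p}{2 + h}$
$q{\left(j,u \right)} = 16 j$
$t = \frac{i \sqrt{39513788457}}{429}$ ($t = \sqrt{- \frac{4}{429} - 214701} = \sqrt{- \frac{92106733}{429}} = \frac{i \sqrt{39513788457}}{429} \approx 463.36 i$)
$q{\left(V{\left(-2,-17 \right)},278 \right)} + t = 16 \frac{15 - 2}{2 - 17} + \frac{i \sqrt{39513788457}}{429} = 16 \frac{1}{-15} \cdot 13 + \frac{i \sqrt{39513788457}}{429} = 16 \left(\left(- \frac{1}{15}\right) 13\right) + \frac{i \sqrt{39513788457}}{429} = 16 \left(- \frac{13}{15}\right) + \frac{i \sqrt{39513788457}}{429} = - \frac{208}{15} + \frac{i \sqrt{39513788457}}{429}$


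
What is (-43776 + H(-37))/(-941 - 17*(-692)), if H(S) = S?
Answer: -43813/10823 ≈ -4.0481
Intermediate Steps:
(-43776 + H(-37))/(-941 - 17*(-692)) = (-43776 - 37)/(-941 - 17*(-692)) = -43813/(-941 + 11764) = -43813/10823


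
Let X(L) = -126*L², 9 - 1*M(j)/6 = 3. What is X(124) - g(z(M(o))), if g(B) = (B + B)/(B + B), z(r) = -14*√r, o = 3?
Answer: -1937377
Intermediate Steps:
M(j) = 36 (M(j) = 54 - 6*3 = 54 - 18 = 36)
g(B) = 1 (g(B) = (2*B)/((2*B)) = (2*B)*(1/(2*B)) = 1)
X(124) - g(z(M(o))) = -126*124² - 1*1 = -126*15376 - 1 = -1937376 - 1 = -1937377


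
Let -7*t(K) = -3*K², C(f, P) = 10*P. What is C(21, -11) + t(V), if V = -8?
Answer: -578/7 ≈ -82.571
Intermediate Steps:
t(K) = 3*K²/7 (t(K) = -(-3)*K²/7 = 3*K²/7)
C(21, -11) + t(V) = 10*(-11) + (3/7)*(-8)² = -110 + (3/7)*64 = -110 + 192/7 = -578/7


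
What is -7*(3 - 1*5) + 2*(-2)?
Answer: 10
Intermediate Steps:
-7*(3 - 1*5) + 2*(-2) = -7*(3 - 5) - 4 = -7*(-2) - 4 = 14 - 4 = 10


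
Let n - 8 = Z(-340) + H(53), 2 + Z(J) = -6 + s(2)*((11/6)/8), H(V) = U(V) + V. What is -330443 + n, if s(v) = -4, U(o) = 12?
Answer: -3964547/12 ≈ -3.3038e+5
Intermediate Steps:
H(V) = 12 + V
Z(J) = -107/12 (Z(J) = -2 + (-6 - 4*11/6/8) = -2 + (-6 - 4*11*(⅙)/8) = -2 + (-6 - 22/(3*8)) = -2 + (-6 - 4*11/48) = -2 + (-6 - 11/12) = -2 - 83/12 = -107/12)
n = 769/12 (n = 8 + (-107/12 + (12 + 53)) = 8 + (-107/12 + 65) = 8 + 673/12 = 769/12 ≈ 64.083)
-330443 + n = -330443 + 769/12 = -3964547/12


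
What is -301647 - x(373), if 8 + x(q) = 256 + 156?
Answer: -302051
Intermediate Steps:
x(q) = 404 (x(q) = -8 + (256 + 156) = -8 + 412 = 404)
-301647 - x(373) = -301647 - 1*404 = -301647 - 404 = -302051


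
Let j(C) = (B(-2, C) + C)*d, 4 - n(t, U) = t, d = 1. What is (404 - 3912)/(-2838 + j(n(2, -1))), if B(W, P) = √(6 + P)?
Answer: 1243586/1005361 + 877*√2/1005361 ≈ 1.2382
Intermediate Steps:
n(t, U) = 4 - t
j(C) = C + √(6 + C) (j(C) = (√(6 + C) + C)*1 = (C + √(6 + C))*1 = C + √(6 + C))
(404 - 3912)/(-2838 + j(n(2, -1))) = (404 - 3912)/(-2838 + ((4 - 1*2) + √(6 + (4 - 1*2)))) = -3508/(-2838 + ((4 - 2) + √(6 + (4 - 2)))) = -3508/(-2838 + (2 + √(6 + 2))) = -3508/(-2838 + (2 + √8)) = -3508/(-2838 + (2 + 2*√2)) = -3508/(-2836 + 2*√2)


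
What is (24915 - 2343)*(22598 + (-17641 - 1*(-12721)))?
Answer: 399027816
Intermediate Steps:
(24915 - 2343)*(22598 + (-17641 - 1*(-12721))) = 22572*(22598 + (-17641 + 12721)) = 22572*(22598 - 4920) = 22572*17678 = 399027816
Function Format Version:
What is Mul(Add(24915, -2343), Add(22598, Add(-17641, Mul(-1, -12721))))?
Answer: 399027816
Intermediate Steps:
Mul(Add(24915, -2343), Add(22598, Add(-17641, Mul(-1, -12721)))) = Mul(22572, Add(22598, Add(-17641, 12721))) = Mul(22572, Add(22598, -4920)) = Mul(22572, 17678) = 399027816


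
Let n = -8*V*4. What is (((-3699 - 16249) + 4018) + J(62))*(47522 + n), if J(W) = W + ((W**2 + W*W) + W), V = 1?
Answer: -385523820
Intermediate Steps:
J(W) = 2*W + 2*W**2 (J(W) = W + ((W**2 + W**2) + W) = W + (2*W**2 + W) = W + (W + 2*W**2) = 2*W + 2*W**2)
n = -32 (n = -8*1*4 = -8*4 = -32)
(((-3699 - 16249) + 4018) + J(62))*(47522 + n) = (((-3699 - 16249) + 4018) + 2*62*(1 + 62))*(47522 - 32) = ((-19948 + 4018) + 2*62*63)*47490 = (-15930 + 7812)*47490 = -8118*47490 = -385523820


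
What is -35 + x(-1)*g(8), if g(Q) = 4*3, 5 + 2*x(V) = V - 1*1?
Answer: -77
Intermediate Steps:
x(V) = -3 + V/2 (x(V) = -5/2 + (V - 1*1)/2 = -5/2 + (V - 1)/2 = -5/2 + (-1 + V)/2 = -5/2 + (-½ + V/2) = -3 + V/2)
g(Q) = 12
-35 + x(-1)*g(8) = -35 + (-3 + (½)*(-1))*12 = -35 + (-3 - ½)*12 = -35 - 7/2*12 = -35 - 42 = -77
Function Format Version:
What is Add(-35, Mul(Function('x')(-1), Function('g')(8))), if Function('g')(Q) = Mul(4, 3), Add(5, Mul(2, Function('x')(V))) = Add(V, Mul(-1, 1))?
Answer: -77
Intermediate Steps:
Function('x')(V) = Add(-3, Mul(Rational(1, 2), V)) (Function('x')(V) = Add(Rational(-5, 2), Mul(Rational(1, 2), Add(V, Mul(-1, 1)))) = Add(Rational(-5, 2), Mul(Rational(1, 2), Add(V, -1))) = Add(Rational(-5, 2), Mul(Rational(1, 2), Add(-1, V))) = Add(Rational(-5, 2), Add(Rational(-1, 2), Mul(Rational(1, 2), V))) = Add(-3, Mul(Rational(1, 2), V)))
Function('g')(Q) = 12
Add(-35, Mul(Function('x')(-1), Function('g')(8))) = Add(-35, Mul(Add(-3, Mul(Rational(1, 2), -1)), 12)) = Add(-35, Mul(Add(-3, Rational(-1, 2)), 12)) = Add(-35, Mul(Rational(-7, 2), 12)) = Add(-35, -42) = -77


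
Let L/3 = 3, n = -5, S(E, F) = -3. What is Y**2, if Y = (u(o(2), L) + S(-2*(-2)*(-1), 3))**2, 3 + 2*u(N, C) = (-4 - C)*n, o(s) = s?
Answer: 614656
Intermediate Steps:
L = 9 (L = 3*3 = 9)
u(N, C) = 17/2 + 5*C/2 (u(N, C) = -3/2 + ((-4 - C)*(-5))/2 = -3/2 + (20 + 5*C)/2 = -3/2 + (10 + 5*C/2) = 17/2 + 5*C/2)
Y = 784 (Y = ((17/2 + (5/2)*9) - 3)**2 = ((17/2 + 45/2) - 3)**2 = (31 - 3)**2 = 28**2 = 784)
Y**2 = 784**2 = 614656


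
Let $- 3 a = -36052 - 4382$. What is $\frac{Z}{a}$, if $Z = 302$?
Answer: $\frac{151}{6739} \approx 0.022407$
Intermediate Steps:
$a = 13478$ ($a = - \frac{-36052 - 4382}{3} = \left(- \frac{1}{3}\right) \left(-40434\right) = 13478$)
$\frac{Z}{a} = \frac{302}{13478} = 302 \cdot \frac{1}{13478} = \frac{151}{6739}$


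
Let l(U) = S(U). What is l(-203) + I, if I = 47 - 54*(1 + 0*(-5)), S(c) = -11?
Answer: -18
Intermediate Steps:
l(U) = -11
I = -7 (I = 47 - 54*(1 + 0) = 47 - 54*1 = 47 - 54 = -7)
l(-203) + I = -11 - 7 = -18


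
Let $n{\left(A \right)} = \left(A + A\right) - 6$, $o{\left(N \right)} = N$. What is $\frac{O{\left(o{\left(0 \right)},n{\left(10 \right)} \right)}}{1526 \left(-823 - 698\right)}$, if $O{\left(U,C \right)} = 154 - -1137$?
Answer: $- \frac{1291}{2321046} \approx -0.00055621$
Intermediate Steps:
$n{\left(A \right)} = -6 + 2 A$ ($n{\left(A \right)} = 2 A - 6 = -6 + 2 A$)
$O{\left(U,C \right)} = 1291$ ($O{\left(U,C \right)} = 154 + 1137 = 1291$)
$\frac{O{\left(o{\left(0 \right)},n{\left(10 \right)} \right)}}{1526 \left(-823 - 698\right)} = \frac{1291}{1526 \left(-823 - 698\right)} = \frac{1291}{1526 \left(-1521\right)} = \frac{1291}{-2321046} = 1291 \left(- \frac{1}{2321046}\right) = - \frac{1291}{2321046}$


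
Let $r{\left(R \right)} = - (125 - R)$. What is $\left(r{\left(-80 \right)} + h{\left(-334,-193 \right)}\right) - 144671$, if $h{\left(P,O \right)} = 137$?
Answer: $-144739$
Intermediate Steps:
$r{\left(R \right)} = -125 + R$
$\left(r{\left(-80 \right)} + h{\left(-334,-193 \right)}\right) - 144671 = \left(\left(-125 - 80\right) + 137\right) - 144671 = \left(-205 + 137\right) - 144671 = -68 - 144671 = -144739$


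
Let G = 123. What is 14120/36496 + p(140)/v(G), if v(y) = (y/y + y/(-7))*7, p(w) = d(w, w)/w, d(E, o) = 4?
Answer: 3580669/9260860 ≈ 0.38665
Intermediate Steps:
p(w) = 4/w
v(y) = 7 - y (v(y) = (1 + y*(-⅐))*7 = (1 - y/7)*7 = 7 - y)
14120/36496 + p(140)/v(G) = 14120/36496 + (4/140)/(7 - 1*123) = 14120*(1/36496) + (4*(1/140))/(7 - 123) = 1765/4562 + (1/35)/(-116) = 1765/4562 + (1/35)*(-1/116) = 1765/4562 - 1/4060 = 3580669/9260860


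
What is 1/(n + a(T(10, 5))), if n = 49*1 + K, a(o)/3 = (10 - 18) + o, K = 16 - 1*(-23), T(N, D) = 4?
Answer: 1/76 ≈ 0.013158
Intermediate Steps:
K = 39 (K = 16 + 23 = 39)
a(o) = -24 + 3*o (a(o) = 3*((10 - 18) + o) = 3*(-8 + o) = -24 + 3*o)
n = 88 (n = 49*1 + 39 = 49 + 39 = 88)
1/(n + a(T(10, 5))) = 1/(88 + (-24 + 3*4)) = 1/(88 + (-24 + 12)) = 1/(88 - 12) = 1/76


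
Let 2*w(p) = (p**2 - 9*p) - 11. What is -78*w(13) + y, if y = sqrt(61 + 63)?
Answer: -1599 + 2*sqrt(31) ≈ -1587.9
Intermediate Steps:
y = 2*sqrt(31) (y = sqrt(124) = 2*sqrt(31) ≈ 11.136)
w(p) = -11/2 + p**2/2 - 9*p/2 (w(p) = ((p**2 - 9*p) - 11)/2 = (-11 + p**2 - 9*p)/2 = -11/2 + p**2/2 - 9*p/2)
-78*w(13) + y = -78*(-11/2 + (1/2)*13**2 - 9/2*13) + 2*sqrt(31) = -78*(-11/2 + (1/2)*169 - 117/2) + 2*sqrt(31) = -78*(-11/2 + 169/2 - 117/2) + 2*sqrt(31) = -78*41/2 + 2*sqrt(31) = -1599 + 2*sqrt(31)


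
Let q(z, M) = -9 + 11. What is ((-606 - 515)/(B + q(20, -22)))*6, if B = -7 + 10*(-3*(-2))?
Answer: -6726/55 ≈ -122.29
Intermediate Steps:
q(z, M) = 2
B = 53 (B = -7 + 10*6 = -7 + 60 = 53)
((-606 - 515)/(B + q(20, -22)))*6 = ((-606 - 515)/(53 + 2))*6 = -1121/55*6 = -6726/55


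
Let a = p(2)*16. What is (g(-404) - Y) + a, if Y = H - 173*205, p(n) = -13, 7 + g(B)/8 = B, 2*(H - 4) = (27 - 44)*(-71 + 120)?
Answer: 64763/2 ≈ 32382.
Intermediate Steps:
H = -825/2 (H = 4 + ((27 - 44)*(-71 + 120))/2 = 4 + (-17*49)/2 = 4 + (½)*(-833) = 4 - 833/2 = -825/2 ≈ -412.50)
g(B) = -56 + 8*B
a = -208 (a = -13*16 = -208)
Y = -71755/2 (Y = -825/2 - 173*205 = -825/2 - 35465 = -71755/2 ≈ -35878.)
(g(-404) - Y) + a = ((-56 + 8*(-404)) - 1*(-71755/2)) - 208 = ((-56 - 3232) + 71755/2) - 208 = (-3288 + 71755/2) - 208 = 65179/2 - 208 = 64763/2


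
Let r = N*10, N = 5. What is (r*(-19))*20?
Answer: -19000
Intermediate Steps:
r = 50 (r = 5*10 = 50)
(r*(-19))*20 = (50*(-19))*20 = -950*20 = -19000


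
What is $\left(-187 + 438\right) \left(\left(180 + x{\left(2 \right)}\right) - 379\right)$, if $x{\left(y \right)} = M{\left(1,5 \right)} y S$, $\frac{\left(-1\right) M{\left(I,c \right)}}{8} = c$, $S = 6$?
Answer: $-170429$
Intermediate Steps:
$M{\left(I,c \right)} = - 8 c$
$x{\left(y \right)} = - 240 y$ ($x{\left(y \right)} = \left(-8\right) 5 y 6 = - 40 y 6 = - 240 y$)
$\left(-187 + 438\right) \left(\left(180 + x{\left(2 \right)}\right) - 379\right) = \left(-187 + 438\right) \left(\left(180 - 480\right) - 379\right) = 251 \left(\left(180 - 480\right) - 379\right) = 251 \left(-300 - 379\right) = 251 \left(-679\right) = -170429$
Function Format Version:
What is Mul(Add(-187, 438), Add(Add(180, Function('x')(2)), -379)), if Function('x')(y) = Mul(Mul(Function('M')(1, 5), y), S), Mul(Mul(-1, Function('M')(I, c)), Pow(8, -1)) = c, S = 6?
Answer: -170429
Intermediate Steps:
Function('M')(I, c) = Mul(-8, c)
Function('x')(y) = Mul(-240, y) (Function('x')(y) = Mul(Mul(Mul(-8, 5), y), 6) = Mul(Mul(-40, y), 6) = Mul(-240, y))
Mul(Add(-187, 438), Add(Add(180, Function('x')(2)), -379)) = Mul(Add(-187, 438), Add(Add(180, Mul(-240, 2)), -379)) = Mul(251, Add(Add(180, -480), -379)) = Mul(251, Add(-300, -379)) = Mul(251, -679) = -170429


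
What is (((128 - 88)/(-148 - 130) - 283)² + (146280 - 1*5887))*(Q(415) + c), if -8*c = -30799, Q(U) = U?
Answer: 72699171876819/77284 ≈ 9.4068e+8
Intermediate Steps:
c = 30799/8 (c = -⅛*(-30799) = 30799/8 ≈ 3849.9)
(((128 - 88)/(-148 - 130) - 283)² + (146280 - 1*5887))*(Q(415) + c) = (((128 - 88)/(-148 - 130) - 283)² + (146280 - 1*5887))*(415 + 30799/8) = ((40/(-278) - 283)² + (146280 - 5887))*(34119/8) = ((40*(-1/278) - 283)² + 140393)*(34119/8) = ((-20/139 - 283)² + 140393)*(34119/8) = ((-39357/139)² + 140393)*(34119/8) = (1548973449/19321 + 140393)*(34119/8) = (4261506602/19321)*(34119/8) = 72699171876819/77284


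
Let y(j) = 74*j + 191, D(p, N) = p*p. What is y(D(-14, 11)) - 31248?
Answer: -16553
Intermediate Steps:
D(p, N) = p²
y(j) = 191 + 74*j
y(D(-14, 11)) - 31248 = (191 + 74*(-14)²) - 31248 = (191 + 74*196) - 31248 = (191 + 14504) - 31248 = 14695 - 31248 = -16553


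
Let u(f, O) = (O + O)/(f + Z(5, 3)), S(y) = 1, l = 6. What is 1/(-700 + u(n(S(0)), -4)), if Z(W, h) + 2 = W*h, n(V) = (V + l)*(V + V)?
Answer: -27/18908 ≈ -0.0014280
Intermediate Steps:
n(V) = 2*V*(6 + V) (n(V) = (V + 6)*(V + V) = (6 + V)*(2*V) = 2*V*(6 + V))
Z(W, h) = -2 + W*h
u(f, O) = 2*O/(13 + f) (u(f, O) = (O + O)/(f + (-2 + 5*3)) = (2*O)/(f + (-2 + 15)) = (2*O)/(f + 13) = (2*O)/(13 + f) = 2*O/(13 + f))
1/(-700 + u(n(S(0)), -4)) = 1/(-700 + 2*(-4)/(13 + 2*1*(6 + 1))) = 1/(-700 + 2*(-4)/(13 + 2*1*7)) = 1/(-700 + 2*(-4)/(13 + 14)) = 1/(-700 + 2*(-4)/27) = 1/(-700 + 2*(-4)*(1/27)) = 1/(-700 - 8/27) = 1/(-18908/27) = -27/18908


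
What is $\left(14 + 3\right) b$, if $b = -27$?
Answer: $-459$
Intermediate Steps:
$\left(14 + 3\right) b = \left(14 + 3\right) \left(-27\right) = 17 \left(-27\right) = -459$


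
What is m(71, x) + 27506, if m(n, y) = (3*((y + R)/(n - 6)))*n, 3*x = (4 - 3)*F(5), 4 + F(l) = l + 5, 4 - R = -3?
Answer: 1789807/65 ≈ 27536.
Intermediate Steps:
R = 7 (R = 4 - 1*(-3) = 4 + 3 = 7)
F(l) = 1 + l (F(l) = -4 + (l + 5) = -4 + (5 + l) = 1 + l)
x = 2 (x = ((4 - 3)*(1 + 5))/3 = (1*6)/3 = (1/3)*6 = 2)
m(n, y) = 3*n*(7 + y)/(-6 + n) (m(n, y) = (3*((y + 7)/(n - 6)))*n = (3*((7 + y)/(-6 + n)))*n = (3*(7 + y)/(-6 + n))*n = 3*n*(7 + y)/(-6 + n))
m(71, x) + 27506 = 3*71*(7 + 2)/(-6 + 71) + 27506 = 3*71*9/65 + 27506 = 3*71*(1/65)*9 + 27506 = 1917/65 + 27506 = 1789807/65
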